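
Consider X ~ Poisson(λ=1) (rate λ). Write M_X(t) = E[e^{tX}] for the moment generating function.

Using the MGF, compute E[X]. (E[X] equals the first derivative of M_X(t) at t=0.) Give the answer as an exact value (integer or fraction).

M_X(t) = e^(e^(t) - 1)
M^(1)(t) = e^(-1)*e^(t)*e^(e^(t))

E[X] = M^(1)(0) = 1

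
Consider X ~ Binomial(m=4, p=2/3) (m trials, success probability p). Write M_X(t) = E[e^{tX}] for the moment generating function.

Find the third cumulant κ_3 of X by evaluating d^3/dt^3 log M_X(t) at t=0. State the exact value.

κ_3 = K^(3)(0) = -8/27

M_X(t) = (2*e^(t)/3 + 1/3)^4
K_X(t) = log M_X(t) = 4*log(2*e^(t)/3 + 1/3)
K^(3)(t) = (-16*e^(2*t) + 8*e^(t))/(8*e^(3*t) + 12*e^(2*t) + 6*e^(t) + 1)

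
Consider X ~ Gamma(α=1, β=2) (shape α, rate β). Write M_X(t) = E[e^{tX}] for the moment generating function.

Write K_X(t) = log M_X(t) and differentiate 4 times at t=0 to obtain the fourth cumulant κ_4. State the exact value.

M_X(t) = 2/(2 - t)
K_X(t) = log M_X(t) = -log(2 - t) + log(2)
K^(4)(t) = 6/(t^4 - 8*t^3 + 24*t^2 - 32*t + 16)

κ_4 = K^(4)(0) = 3/8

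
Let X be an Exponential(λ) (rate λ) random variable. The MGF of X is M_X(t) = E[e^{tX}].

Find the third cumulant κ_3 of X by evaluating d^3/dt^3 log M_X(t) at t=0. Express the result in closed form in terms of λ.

M_X(t) = λ/(λ - t)
K_X(t) = log M_X(t) = log(λ) - log(λ - t)
dK/dt = -1/(-λ + t)
d^2K/dt^2 = 1/(λ^2 - 2*λ*t + t^2)
d^3K/dt^3 = -2/(-λ^3 + 3*λ^2*t - 3*λ*t^2 + t^3)

κ_3 = d^3K/dt^3 |_{t=0} = 2/λ^3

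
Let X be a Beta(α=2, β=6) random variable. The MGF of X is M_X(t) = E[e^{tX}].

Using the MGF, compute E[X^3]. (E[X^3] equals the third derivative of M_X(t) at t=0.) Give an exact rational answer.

E[X^3] = M′′′(0) = 1/30

M_X(t) = ₁F₁(2; 8; t)
M′(t) = ₁F₁(3; 9; t)/4
M′′(t) = ₁F₁(4; 10; t)/12
M′′′(t) = ₁F₁(5; 11; t)/30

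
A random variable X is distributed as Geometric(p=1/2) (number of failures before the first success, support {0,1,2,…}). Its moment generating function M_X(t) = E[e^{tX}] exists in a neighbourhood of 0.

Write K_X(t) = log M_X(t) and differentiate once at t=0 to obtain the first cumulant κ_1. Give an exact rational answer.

M_X(t) = 1/(2*(1 - e^(t)/2))
K_X(t) = log M_X(t) = -log(1 - e^(t)/2) - log(2)
K^(1)(t) = -e^(t)/(e^(t) - 2)

κ_1 = K^(1)(0) = 1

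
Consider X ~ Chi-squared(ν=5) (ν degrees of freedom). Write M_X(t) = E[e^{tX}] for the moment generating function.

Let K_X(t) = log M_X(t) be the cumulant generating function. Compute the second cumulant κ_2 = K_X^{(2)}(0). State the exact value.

κ_2 = K′′(0) = 10

M_X(t) = (1 - 2*t)^(-5/2)
K_X(t) = log M_X(t) = -5*log(1 - 2*t)/2
K′(t) = -5/(2*t - 1)
K′′(t) = 10/(4*t^2 - 4*t + 1)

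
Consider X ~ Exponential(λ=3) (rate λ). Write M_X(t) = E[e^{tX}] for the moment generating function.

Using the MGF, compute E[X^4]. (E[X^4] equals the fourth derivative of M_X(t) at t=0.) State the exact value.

E[X^4] = M^(4)(0) = 8/27

M_X(t) = 3/(3 - t)
M^(4)(t) = -72/(t^5 - 15*t^4 + 90*t^3 - 270*t^2 + 405*t - 243)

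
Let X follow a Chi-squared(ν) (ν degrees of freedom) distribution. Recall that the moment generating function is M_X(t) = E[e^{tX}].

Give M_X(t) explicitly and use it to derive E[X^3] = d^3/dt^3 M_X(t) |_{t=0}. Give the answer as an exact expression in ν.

E[X^3] = D^3[M](0) = ν*(ν^2 + 6*ν + 8)

M_X(t) = (1 - 2*t)^(-ν/2)
D^3[M](t) = (-ν^3 - 6*ν^2 - 8*ν)/(8*t^3*(1 - 2*t)^(ν/2) - 12*t^2*(1 - 2*t)^(ν/2) + 6*t*(1 - 2*t)^(ν/2) - (1 - 2*t)^(ν/2))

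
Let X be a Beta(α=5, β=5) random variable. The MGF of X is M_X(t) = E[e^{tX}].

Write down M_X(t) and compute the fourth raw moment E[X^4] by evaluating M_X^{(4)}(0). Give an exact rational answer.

E[X^4] = M^(4)(0) = 14/143

M_X(t) = ₁F₁(5; 10; t)
M^(4)(t) = 14*₁F₁(9; 14; t)/143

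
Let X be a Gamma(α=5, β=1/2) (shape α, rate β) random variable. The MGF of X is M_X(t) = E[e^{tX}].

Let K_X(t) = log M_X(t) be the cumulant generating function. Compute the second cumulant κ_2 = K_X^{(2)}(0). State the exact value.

κ_2 = D^2[K](0) = 20

M_X(t) = 1/(32*(1/2 - t)^5)
K_X(t) = log M_X(t) = -5*log(1/2 - t) - 5*log(2)
D^2[K](t) = 20/(4*t^2 - 4*t + 1)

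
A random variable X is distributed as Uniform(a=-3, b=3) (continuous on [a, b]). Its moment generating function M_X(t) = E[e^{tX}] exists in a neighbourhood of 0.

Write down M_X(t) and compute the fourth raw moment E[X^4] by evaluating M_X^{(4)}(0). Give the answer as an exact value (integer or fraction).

E[X^4] = D^4[M](0) = 81/5

M_X(t) = (e^(3*t) - e^(-3*t))/(6*t)
D^4[M](t) = (27*t^4*e^(6*t) - 27*t^4 - 36*t^3*e^(6*t) - 36*t^3 + 36*t^2*e^(6*t) - 36*t^2 - 24*t*e^(6*t) - 24*t + 8*e^(6*t) - 8)*e^(-3*t)/(2*t^5)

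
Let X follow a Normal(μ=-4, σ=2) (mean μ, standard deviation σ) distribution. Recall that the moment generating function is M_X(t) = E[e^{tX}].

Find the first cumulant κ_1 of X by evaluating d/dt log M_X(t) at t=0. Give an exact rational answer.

κ_1 = K^(1)(0) = -4

M_X(t) = e^(2*t^2 - 4*t)
K_X(t) = log M_X(t) = 2*t^2 - 4*t
K^(1)(t) = 4*t - 4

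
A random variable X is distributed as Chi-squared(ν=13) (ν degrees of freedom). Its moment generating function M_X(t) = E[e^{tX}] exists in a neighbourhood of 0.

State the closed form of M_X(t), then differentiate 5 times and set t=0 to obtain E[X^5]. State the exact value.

M_X(t) = (1 - 2*t)^(-13/2)
M′(t) = -13/(128*t^7*√(1 - 2*t) - 448*t^6*√(1 - 2*t) + 672*t^5*√(1 - 2*t) - 560*t^4*√(1 - 2*t) + 280*t^3*√(1 - 2*t) - 84*t^2*√(1 - 2*t) + 14*t*√(1 - 2*t) - √(1 - 2*t))

E[X^5] = M′′′′′(0) = 1322685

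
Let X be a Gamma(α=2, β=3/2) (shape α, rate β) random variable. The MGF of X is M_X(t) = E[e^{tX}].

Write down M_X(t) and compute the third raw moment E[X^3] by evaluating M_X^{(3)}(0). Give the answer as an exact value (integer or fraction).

M_X(t) = 9/(4*(3/2 - t)^2)
M′(t) = -36/(8*t^3 - 36*t^2 + 54*t - 27)
M′′(t) = 216/(16*t^4 - 96*t^3 + 216*t^2 - 216*t + 81)
M′′′(t) = -1728/(32*t^5 - 240*t^4 + 720*t^3 - 1080*t^2 + 810*t - 243)

E[X^3] = M′′′(0) = 64/9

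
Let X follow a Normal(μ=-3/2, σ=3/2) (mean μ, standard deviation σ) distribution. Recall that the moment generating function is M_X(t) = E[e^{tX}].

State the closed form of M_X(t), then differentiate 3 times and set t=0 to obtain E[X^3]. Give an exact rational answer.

M_X(t) = e^(9*t^2/8 - 3*t/2)
M^(3)(t) = (729*t^3*e^(9*t^2/8) - 1458*t^2*e^(9*t^2/8) + 1944*t*e^(9*t^2/8) - 864*e^(9*t^2/8))*e^(-3*t/2)/64

E[X^3] = M^(3)(0) = -27/2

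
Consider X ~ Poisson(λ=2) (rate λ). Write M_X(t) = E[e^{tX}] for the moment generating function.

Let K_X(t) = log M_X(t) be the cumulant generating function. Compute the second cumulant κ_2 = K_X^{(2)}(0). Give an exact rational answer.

M_X(t) = e^(2*e^(t) - 2)
K_X(t) = log M_X(t) = 2*e^(t) - 2
D^2[K](t) = 2*e^(t)

κ_2 = D^2[K](0) = 2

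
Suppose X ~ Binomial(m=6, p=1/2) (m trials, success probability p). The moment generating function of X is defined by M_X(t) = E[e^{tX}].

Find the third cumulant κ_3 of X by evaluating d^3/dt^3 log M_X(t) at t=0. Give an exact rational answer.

κ_3 = D^3[K](0) = 0

M_X(t) = (e^(t)/2 + 1/2)^6
K_X(t) = log M_X(t) = 6*log(e^(t)/2 + 1/2)
D^3[K](t) = (-6*e^(2*t) + 6*e^(t))/(e^(3*t) + 3*e^(2*t) + 3*e^(t) + 1)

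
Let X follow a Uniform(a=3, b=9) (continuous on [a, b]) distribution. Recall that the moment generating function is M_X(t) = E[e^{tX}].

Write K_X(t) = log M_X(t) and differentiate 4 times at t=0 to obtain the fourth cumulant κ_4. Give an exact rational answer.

κ_4 = K′′′′(0) = -54/5

M_X(t) = (e^(9*t) - e^(3*t))/(6*t)
K_X(t) = log M_X(t) = -log(t) + log(e^(9*t) - e^(3*t)) - log(6)
K′(t) = (9*t*e^(6*t) - 3*t - e^(6*t) + 1)/(t*e^(6*t) - t)
K′′(t) = (-36*t^2*e^(6*t) + e^(12*t) - 2*e^(6*t) + 1)/(t^2*e^(12*t) - 2*t^2*e^(6*t) + t^2)
K′′′(t) = (216*t^3*e^(12*t) + 216*t^3*e^(6*t) - 2*e^(18*t) + 6*e^(12*t) - 6*e^(6*t) + 2)/(t^3*e^(18*t) - 3*t^3*e^(12*t) + 3*t^3*e^(6*t) - t^3)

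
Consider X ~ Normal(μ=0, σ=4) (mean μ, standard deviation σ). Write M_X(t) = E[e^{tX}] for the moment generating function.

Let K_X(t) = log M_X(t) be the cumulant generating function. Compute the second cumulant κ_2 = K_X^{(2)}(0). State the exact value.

κ_2 = K^(2)(0) = 16

M_X(t) = e^(8*t^2)
K_X(t) = log M_X(t) = 8*t^2
K^(2)(t) = 16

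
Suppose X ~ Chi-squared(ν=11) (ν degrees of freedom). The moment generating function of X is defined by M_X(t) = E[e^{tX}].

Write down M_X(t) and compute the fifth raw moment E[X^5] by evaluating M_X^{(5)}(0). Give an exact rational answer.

E[X^5] = D^5[M](0) = 692835

M_X(t) = (1 - 2*t)^(-11/2)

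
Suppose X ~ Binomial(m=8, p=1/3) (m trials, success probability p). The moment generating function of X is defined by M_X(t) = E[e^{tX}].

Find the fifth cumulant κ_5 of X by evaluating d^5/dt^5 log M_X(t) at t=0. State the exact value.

κ_5 = D^5[K](0) = -80/81

M_X(t) = (e^(t)/3 + 2/3)^8
K_X(t) = log M_X(t) = 8*log(e^(t)/3 + 2/3)
D^5[K](t) = (-16*e^(4*t) + 352*e^(3*t) - 704*e^(2*t) + 128*e^(t))/(e^(5*t) + 10*e^(4*t) + 40*e^(3*t) + 80*e^(2*t) + 80*e^(t) + 32)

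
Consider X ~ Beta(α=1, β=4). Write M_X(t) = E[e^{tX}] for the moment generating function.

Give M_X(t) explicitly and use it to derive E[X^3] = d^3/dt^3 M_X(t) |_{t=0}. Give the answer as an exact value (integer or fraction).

E[X^3] = M^(3)(0) = 1/35

M_X(t) = ₁F₁(1; 5; t)
M^(3)(t) = ₁F₁(4; 8; t)/35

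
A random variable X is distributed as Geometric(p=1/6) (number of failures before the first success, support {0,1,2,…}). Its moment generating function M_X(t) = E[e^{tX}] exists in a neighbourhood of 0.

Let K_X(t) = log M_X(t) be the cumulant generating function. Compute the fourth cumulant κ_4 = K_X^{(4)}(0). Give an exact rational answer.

κ_4 = K^(4)(0) = 5430

M_X(t) = 1/(6*(1 - 5*e^(t)/6))
K_X(t) = log M_X(t) = -log(1 - 5*e^(t)/6) - log(6)
K^(4)(t) = (750*e^(3*t) + 3600*e^(2*t) + 1080*e^(t))/(625*e^(4*t) - 3000*e^(3*t) + 5400*e^(2*t) - 4320*e^(t) + 1296)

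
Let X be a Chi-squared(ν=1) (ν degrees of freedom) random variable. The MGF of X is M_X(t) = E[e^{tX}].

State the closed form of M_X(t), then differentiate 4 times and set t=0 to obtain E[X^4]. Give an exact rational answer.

M_X(t) = 1/√(1 - 2*t)
M′(t) = -1/(2*t*√(1 - 2*t) - √(1 - 2*t))
M′′(t) = 3/(4*t^2*√(1 - 2*t) - 4*t*√(1 - 2*t) + √(1 - 2*t))
M′′′(t) = -15/(8*t^3*√(1 - 2*t) - 12*t^2*√(1 - 2*t) + 6*t*√(1 - 2*t) - √(1 - 2*t))
M′′′′(t) = 105/(16*t^4*√(1 - 2*t) - 32*t^3*√(1 - 2*t) + 24*t^2*√(1 - 2*t) - 8*t*√(1 - 2*t) + √(1 - 2*t))

E[X^4] = M′′′′(0) = 105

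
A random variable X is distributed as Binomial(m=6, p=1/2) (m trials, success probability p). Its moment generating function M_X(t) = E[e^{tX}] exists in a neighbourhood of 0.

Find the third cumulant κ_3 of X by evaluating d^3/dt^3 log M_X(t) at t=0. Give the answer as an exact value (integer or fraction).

κ_3 = K′′′(0) = 0

M_X(t) = (e^(t)/2 + 1/2)^6
K_X(t) = log M_X(t) = 6*log(e^(t)/2 + 1/2)
K′(t) = 6*e^(t)/(e^(t) + 1)
K′′(t) = 6*e^(t)/(e^(2*t) + 2*e^(t) + 1)
K′′′(t) = (-6*e^(2*t) + 6*e^(t))/(e^(3*t) + 3*e^(2*t) + 3*e^(t) + 1)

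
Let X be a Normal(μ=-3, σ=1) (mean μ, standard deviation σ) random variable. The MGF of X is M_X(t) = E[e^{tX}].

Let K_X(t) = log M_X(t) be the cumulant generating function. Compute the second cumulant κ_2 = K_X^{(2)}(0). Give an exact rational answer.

M_X(t) = e^(t^2/2 - 3*t)
K_X(t) = log M_X(t) = t^2/2 - 3*t
D^2[K](t) = 1

κ_2 = D^2[K](0) = 1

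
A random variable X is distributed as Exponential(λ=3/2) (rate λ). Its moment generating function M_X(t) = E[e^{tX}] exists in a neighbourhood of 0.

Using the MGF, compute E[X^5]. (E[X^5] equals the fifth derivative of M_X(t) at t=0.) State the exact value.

E[X^5] = d^5M/dt^5 |_{t=0} = 1280/81

M_X(t) = 3/(2*(3/2 - t))
dM/dt = 6/(4*t^2 - 12*t + 9)
d^2M/dt^2 = -24/(8*t^3 - 36*t^2 + 54*t - 27)
d^3M/dt^3 = 144/(16*t^4 - 96*t^3 + 216*t^2 - 216*t + 81)
d^4M/dt^4 = -1152/(32*t^5 - 240*t^4 + 720*t^3 - 1080*t^2 + 810*t - 243)
d^5M/dt^5 = 11520/(64*t^6 - 576*t^5 + 2160*t^4 - 4320*t^3 + 4860*t^2 - 2916*t + 729)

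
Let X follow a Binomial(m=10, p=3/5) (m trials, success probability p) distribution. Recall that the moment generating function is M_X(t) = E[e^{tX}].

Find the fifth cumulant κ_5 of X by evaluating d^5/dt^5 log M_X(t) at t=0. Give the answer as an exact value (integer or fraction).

M_X(t) = (3*e^(t)/5 + 2/5)^10
K_X(t) = log M_X(t) = 10*log(3*e^(t)/5 + 2/5)
K^(5)(t) = (-1620*e^(4*t) + 11880*e^(3*t) - 7920*e^(2*t) + 480*e^(t))/(243*e^(5*t) + 810*e^(4*t) + 1080*e^(3*t) + 720*e^(2*t) + 240*e^(t) + 32)

κ_5 = K^(5)(0) = 564/625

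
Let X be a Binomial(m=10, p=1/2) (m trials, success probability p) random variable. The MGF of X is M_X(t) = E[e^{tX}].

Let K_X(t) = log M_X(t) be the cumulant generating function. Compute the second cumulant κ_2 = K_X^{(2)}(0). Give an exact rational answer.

M_X(t) = (e^(t)/2 + 1/2)^10
K_X(t) = log M_X(t) = 10*log(e^(t)/2 + 1/2)
dK/dt = 10*e^(t)/(e^(t) + 1)
d^2K/dt^2 = 10*e^(t)/(e^(2*t) + 2*e^(t) + 1)

κ_2 = d^2K/dt^2 |_{t=0} = 5/2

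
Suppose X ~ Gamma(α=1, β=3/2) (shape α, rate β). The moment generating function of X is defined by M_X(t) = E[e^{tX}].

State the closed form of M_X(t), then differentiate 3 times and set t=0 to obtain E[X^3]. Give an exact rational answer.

E[X^3] = d^3M/dt^3 |_{t=0} = 16/9

M_X(t) = 3/(2*(3/2 - t))
dM/dt = 6/(4*t^2 - 12*t + 9)
d^2M/dt^2 = -24/(8*t^3 - 36*t^2 + 54*t - 27)
d^3M/dt^3 = 144/(16*t^4 - 96*t^3 + 216*t^2 - 216*t + 81)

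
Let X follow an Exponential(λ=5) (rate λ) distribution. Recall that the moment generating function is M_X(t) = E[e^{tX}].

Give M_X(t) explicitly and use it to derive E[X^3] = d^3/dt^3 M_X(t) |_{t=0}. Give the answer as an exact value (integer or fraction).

E[X^3] = M^(3)(0) = 6/125

M_X(t) = 5/(5 - t)
M^(3)(t) = 30/(t^4 - 20*t^3 + 150*t^2 - 500*t + 625)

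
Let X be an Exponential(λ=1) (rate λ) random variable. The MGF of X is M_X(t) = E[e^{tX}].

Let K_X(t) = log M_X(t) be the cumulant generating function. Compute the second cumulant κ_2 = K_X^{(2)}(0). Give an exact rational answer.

M_X(t) = 1/(1 - t)
K_X(t) = log M_X(t) = -log(1 - t)
D^2[K](t) = 1/(t^2 - 2*t + 1)

κ_2 = D^2[K](0) = 1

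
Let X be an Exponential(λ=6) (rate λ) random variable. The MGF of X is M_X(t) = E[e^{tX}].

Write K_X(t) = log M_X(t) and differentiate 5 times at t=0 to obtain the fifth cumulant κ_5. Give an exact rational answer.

M_X(t) = 6/(6 - t)
K_X(t) = log M_X(t) = -log(6 - t) + log(6)
K′(t) = -1/(t - 6)
K′′(t) = 1/(t^2 - 12*t + 36)
K′′′(t) = -2/(t^3 - 18*t^2 + 108*t - 216)
K′′′′(t) = 6/(t^4 - 24*t^3 + 216*t^2 - 864*t + 1296)
K′′′′′(t) = -24/(t^5 - 30*t^4 + 360*t^3 - 2160*t^2 + 6480*t - 7776)

κ_5 = K′′′′′(0) = 1/324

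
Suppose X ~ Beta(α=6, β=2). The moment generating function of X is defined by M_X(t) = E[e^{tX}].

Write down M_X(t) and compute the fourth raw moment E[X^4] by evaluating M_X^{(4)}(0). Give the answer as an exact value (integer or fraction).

M_X(t) = ₁F₁(6; 8; t)
M′(t) = 3*₁F₁(7; 9; t)/4
M′′(t) = 7*₁F₁(8; 10; t)/12
M′′′(t) = 7*₁F₁(9; 11; t)/15
M′′′′(t) = 21*₁F₁(10; 12; t)/55

E[X^4] = M′′′′(0) = 21/55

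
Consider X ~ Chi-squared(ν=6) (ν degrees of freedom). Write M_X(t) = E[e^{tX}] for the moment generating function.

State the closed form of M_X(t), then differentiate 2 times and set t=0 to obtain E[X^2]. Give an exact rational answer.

E[X^2] = D^2[M](0) = 48

M_X(t) = (1 - 2*t)^(-3)
D^2[M](t) = -48/(32*t^5 - 80*t^4 + 80*t^3 - 40*t^2 + 10*t - 1)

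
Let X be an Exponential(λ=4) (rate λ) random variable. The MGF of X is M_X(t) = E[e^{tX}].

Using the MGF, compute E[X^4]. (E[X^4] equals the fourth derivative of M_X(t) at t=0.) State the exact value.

E[X^4] = d^4M/dt^4 |_{t=0} = 3/32

M_X(t) = 4/(4 - t)
dM/dt = 4/(t^2 - 8*t + 16)
d^2M/dt^2 = -8/(t^3 - 12*t^2 + 48*t - 64)
d^3M/dt^3 = 24/(t^4 - 16*t^3 + 96*t^2 - 256*t + 256)
d^4M/dt^4 = -96/(t^5 - 20*t^4 + 160*t^3 - 640*t^2 + 1280*t - 1024)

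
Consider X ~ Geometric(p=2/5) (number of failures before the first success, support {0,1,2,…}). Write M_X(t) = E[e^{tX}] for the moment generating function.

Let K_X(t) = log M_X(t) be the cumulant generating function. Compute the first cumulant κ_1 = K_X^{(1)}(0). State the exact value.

κ_1 = K′(0) = 3/2

M_X(t) = 2/(5*(1 - 3*e^(t)/5))
K_X(t) = log M_X(t) = -log(1 - 3*e^(t)/5) - log(5) + log(2)
K′(t) = -3*e^(t)/(3*e^(t) - 5)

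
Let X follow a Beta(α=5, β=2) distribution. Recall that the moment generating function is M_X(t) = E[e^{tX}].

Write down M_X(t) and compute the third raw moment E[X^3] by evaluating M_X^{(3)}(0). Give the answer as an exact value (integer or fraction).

E[X^3] = M′′′(0) = 5/12

M_X(t) = ₁F₁(5; 7; t)
M′(t) = 5*₁F₁(6; 8; t)/7
M′′(t) = 15*₁F₁(7; 9; t)/28
M′′′(t) = 5*₁F₁(8; 10; t)/12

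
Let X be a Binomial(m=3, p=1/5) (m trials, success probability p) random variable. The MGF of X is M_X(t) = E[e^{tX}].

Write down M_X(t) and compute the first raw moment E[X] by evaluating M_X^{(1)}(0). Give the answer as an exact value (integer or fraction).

E[X] = D[M](0) = 3/5

M_X(t) = (e^(t)/5 + 4/5)^3
D[M](t) = 3*e^(3*t)/125 + 24*e^(2*t)/125 + 48*e^(t)/125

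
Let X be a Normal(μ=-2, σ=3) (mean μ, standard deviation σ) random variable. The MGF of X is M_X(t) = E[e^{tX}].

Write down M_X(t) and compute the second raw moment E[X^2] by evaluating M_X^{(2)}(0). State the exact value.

E[X^2] = d^2M/dt^2 |_{t=0} = 13

M_X(t) = e^(9*t^2/2 - 2*t)
dM/dt = 9*t*e^(-2*t)*e^(9*t^2/2) - 2*e^(-2*t)*e^(9*t^2/2)
d^2M/dt^2 = (81*t^2*e^(9*t^2/2) - 36*t*e^(9*t^2/2) + 13*e^(9*t^2/2))*e^(-2*t)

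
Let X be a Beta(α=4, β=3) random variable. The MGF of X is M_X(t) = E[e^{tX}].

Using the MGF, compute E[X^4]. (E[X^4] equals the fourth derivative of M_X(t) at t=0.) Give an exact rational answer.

E[X^4] = d^4M/dt^4 |_{t=0} = 1/6

M_X(t) = ₁F₁(4; 7; t)
dM/dt = 4*₁F₁(5; 8; t)/7
d^2M/dt^2 = 5*₁F₁(6; 9; t)/14
d^3M/dt^3 = 5*₁F₁(7; 10; t)/21
d^4M/dt^4 = ₁F₁(8; 11; t)/6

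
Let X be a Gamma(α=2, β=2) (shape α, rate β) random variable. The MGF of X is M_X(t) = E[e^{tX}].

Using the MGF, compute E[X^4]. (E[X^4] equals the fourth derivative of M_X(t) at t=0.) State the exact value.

M_X(t) = 4/(2 - t)^2
D^4[M](t) = 480/(t^6 - 12*t^5 + 60*t^4 - 160*t^3 + 240*t^2 - 192*t + 64)

E[X^4] = D^4[M](0) = 15/2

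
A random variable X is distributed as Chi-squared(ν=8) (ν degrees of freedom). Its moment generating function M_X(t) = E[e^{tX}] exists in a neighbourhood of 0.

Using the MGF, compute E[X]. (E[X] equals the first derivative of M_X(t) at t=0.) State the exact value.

E[X] = M^(1)(0) = 8

M_X(t) = (1 - 2*t)^(-4)
M^(1)(t) = -8/(32*t^5 - 80*t^4 + 80*t^3 - 40*t^2 + 10*t - 1)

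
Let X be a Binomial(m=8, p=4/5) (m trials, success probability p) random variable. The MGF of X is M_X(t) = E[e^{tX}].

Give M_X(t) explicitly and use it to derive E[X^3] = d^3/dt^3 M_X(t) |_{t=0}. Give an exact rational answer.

M_X(t) = (4*e^(t)/5 + 1/5)^8

E[X^3] = M′′′(0) = 35744/125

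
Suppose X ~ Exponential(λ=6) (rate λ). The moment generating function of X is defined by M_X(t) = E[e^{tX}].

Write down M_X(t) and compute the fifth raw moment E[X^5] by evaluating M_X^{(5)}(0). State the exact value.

M_X(t) = 6/(6 - t)
D^5[M](t) = 720/(t^6 - 36*t^5 + 540*t^4 - 4320*t^3 + 19440*t^2 - 46656*t + 46656)

E[X^5] = D^5[M](0) = 5/324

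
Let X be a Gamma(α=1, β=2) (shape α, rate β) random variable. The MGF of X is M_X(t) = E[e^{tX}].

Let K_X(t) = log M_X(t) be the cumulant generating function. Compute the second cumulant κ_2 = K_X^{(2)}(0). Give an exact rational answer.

M_X(t) = 2/(2 - t)
K_X(t) = log M_X(t) = -log(2 - t) + log(2)
D^2[K](t) = 1/(t^2 - 4*t + 4)

κ_2 = D^2[K](0) = 1/4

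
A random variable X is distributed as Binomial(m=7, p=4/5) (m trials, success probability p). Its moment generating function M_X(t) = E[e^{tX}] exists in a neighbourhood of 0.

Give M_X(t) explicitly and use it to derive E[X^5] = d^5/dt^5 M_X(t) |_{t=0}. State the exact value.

E[X^5] = M′′′′′(0) = 4601996/625

M_X(t) = (4*e^(t)/5 + 1/5)^7
M′(t) = 114688*e^(7*t)/78125 + 172032*e^(6*t)/78125 + 21504*e^(5*t)/15625 + 7168*e^(4*t)/15625 + 1344*e^(3*t)/15625 + 672*e^(2*t)/78125 + 28*e^(t)/78125
M′′(t) = 802816*e^(7*t)/78125 + 1032192*e^(6*t)/78125 + 21504*e^(5*t)/3125 + 28672*e^(4*t)/15625 + 4032*e^(3*t)/15625 + 1344*e^(2*t)/78125 + 28*e^(t)/78125
M′′′(t) = 5619712*e^(7*t)/78125 + 6193152*e^(6*t)/78125 + 21504*e^(5*t)/625 + 114688*e^(4*t)/15625 + 12096*e^(3*t)/15625 + 2688*e^(2*t)/78125 + 28*e^(t)/78125
M′′′′(t) = 39337984*e^(7*t)/78125 + 37158912*e^(6*t)/78125 + 21504*e^(5*t)/125 + 458752*e^(4*t)/15625 + 36288*e^(3*t)/15625 + 5376*e^(2*t)/78125 + 28*e^(t)/78125
M′′′′′(t) = 275365888*e^(7*t)/78125 + 222953472*e^(6*t)/78125 + 21504*e^(5*t)/25 + 1835008*e^(4*t)/15625 + 108864*e^(3*t)/15625 + 10752*e^(2*t)/78125 + 28*e^(t)/78125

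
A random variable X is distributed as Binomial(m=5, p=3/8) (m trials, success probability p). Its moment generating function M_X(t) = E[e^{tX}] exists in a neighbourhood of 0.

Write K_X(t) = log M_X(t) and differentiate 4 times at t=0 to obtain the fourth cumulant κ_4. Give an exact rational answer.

κ_4 = K^(4)(0) = -975/2048

M_X(t) = (3*e^(t)/8 + 5/8)^5
K_X(t) = log M_X(t) = 5*log(3*e^(t)/8 + 5/8)
K^(4)(t) = (675*e^(3*t) - 4500*e^(2*t) + 1875*e^(t))/(81*e^(4*t) + 540*e^(3*t) + 1350*e^(2*t) + 1500*e^(t) + 625)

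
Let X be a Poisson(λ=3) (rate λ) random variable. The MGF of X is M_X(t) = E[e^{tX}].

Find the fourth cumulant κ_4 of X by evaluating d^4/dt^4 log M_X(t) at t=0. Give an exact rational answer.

κ_4 = K^(4)(0) = 3

M_X(t) = e^(3*e^(t) - 3)
K_X(t) = log M_X(t) = 3*e^(t) - 3
K^(4)(t) = 3*e^(t)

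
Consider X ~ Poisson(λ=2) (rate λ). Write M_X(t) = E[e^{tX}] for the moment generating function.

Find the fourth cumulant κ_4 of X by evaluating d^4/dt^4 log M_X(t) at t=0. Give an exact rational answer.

M_X(t) = e^(2*e^(t) - 2)
K_X(t) = log M_X(t) = 2*e^(t) - 2
K′(t) = 2*e^(t)
K′′(t) = 2*e^(t)
K′′′(t) = 2*e^(t)
K′′′′(t) = 2*e^(t)

κ_4 = K′′′′(0) = 2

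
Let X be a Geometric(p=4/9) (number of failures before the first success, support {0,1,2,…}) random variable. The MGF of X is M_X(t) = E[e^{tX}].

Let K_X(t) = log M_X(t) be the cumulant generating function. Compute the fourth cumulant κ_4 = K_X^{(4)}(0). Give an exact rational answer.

κ_4 = D^4[K](0) = 6435/128

M_X(t) = 4/(9*(1 - 5*e^(t)/9))
K_X(t) = log M_X(t) = -log(1 - 5*e^(t)/9) - 2*log(3) + 2*log(2)
D^4[K](t) = (1125*e^(3*t) + 8100*e^(2*t) + 3645*e^(t))/(625*e^(4*t) - 4500*e^(3*t) + 12150*e^(2*t) - 14580*e^(t) + 6561)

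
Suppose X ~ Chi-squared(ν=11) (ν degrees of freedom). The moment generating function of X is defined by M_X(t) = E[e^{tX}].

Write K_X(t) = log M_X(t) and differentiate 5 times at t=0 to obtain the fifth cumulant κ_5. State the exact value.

M_X(t) = (1 - 2*t)^(-11/2)
K_X(t) = log M_X(t) = -11*log(1 - 2*t)/2
K^(5)(t) = -4224/(32*t^5 - 80*t^4 + 80*t^3 - 40*t^2 + 10*t - 1)

κ_5 = K^(5)(0) = 4224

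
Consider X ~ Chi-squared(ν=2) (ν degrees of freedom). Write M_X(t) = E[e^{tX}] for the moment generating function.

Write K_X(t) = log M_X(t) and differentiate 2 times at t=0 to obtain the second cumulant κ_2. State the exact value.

κ_2 = D^2[K](0) = 4

M_X(t) = 1/(1 - 2*t)
K_X(t) = log M_X(t) = -log(1 - 2*t)
D^2[K](t) = 4/(4*t^2 - 4*t + 1)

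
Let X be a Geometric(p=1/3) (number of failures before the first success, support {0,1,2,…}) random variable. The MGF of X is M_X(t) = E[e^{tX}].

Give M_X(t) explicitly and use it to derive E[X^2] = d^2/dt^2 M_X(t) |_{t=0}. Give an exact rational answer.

M_X(t) = 1/(3*(1 - 2*e^(t)/3))
dM/dt = 2*e^(t)/(4*e^(2*t) - 12*e^(t) + 9)
d^2M/dt^2 = (-4*e^(2*t) - 6*e^(t))/(8*e^(3*t) - 36*e^(2*t) + 54*e^(t) - 27)

E[X^2] = d^2M/dt^2 |_{t=0} = 10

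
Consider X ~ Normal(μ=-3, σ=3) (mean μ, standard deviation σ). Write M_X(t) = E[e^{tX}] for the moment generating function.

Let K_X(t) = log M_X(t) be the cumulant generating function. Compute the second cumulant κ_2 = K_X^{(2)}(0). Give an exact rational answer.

κ_2 = K′′(0) = 9

M_X(t) = e^(9*t^2/2 - 3*t)
K_X(t) = log M_X(t) = 9*t^2/2 - 3*t
K′(t) = 9*t - 3
K′′(t) = 9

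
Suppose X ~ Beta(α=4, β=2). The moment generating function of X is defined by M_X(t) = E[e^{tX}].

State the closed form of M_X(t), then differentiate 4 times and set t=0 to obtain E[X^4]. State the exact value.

M_X(t) = ₁F₁(4; 6; t)
D^4[M](t) = 5*₁F₁(8; 10; t)/18

E[X^4] = D^4[M](0) = 5/18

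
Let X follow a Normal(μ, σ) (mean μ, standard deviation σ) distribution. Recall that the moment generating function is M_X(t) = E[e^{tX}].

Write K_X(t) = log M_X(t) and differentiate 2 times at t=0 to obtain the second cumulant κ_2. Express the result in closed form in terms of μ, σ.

M_X(t) = e^(μ*t + σ^2*t^2/2)
K_X(t) = log M_X(t) = μ*t + σ^2*t^2/2
D^2[K](t) = σ^2

κ_2 = D^2[K](0) = σ^2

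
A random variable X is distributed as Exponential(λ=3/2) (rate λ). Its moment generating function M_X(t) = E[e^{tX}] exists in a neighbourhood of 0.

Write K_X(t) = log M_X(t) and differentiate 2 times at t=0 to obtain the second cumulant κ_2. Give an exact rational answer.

κ_2 = d^2K/dt^2 |_{t=0} = 4/9

M_X(t) = 3/(2*(3/2 - t))
K_X(t) = log M_X(t) = -log(3/2 - t) - log(2) + log(3)
dK/dt = -2/(2*t - 3)
d^2K/dt^2 = 4/(4*t^2 - 12*t + 9)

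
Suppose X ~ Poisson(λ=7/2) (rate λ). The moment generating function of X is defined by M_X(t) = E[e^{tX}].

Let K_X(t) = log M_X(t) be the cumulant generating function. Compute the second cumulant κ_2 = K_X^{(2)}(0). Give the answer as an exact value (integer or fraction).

M_X(t) = e^(7*e^(t)/2 - 7/2)
K_X(t) = log M_X(t) = 7*e^(t)/2 - 7/2
dK/dt = 7*e^(t)/2
d^2K/dt^2 = 7*e^(t)/2

κ_2 = d^2K/dt^2 |_{t=0} = 7/2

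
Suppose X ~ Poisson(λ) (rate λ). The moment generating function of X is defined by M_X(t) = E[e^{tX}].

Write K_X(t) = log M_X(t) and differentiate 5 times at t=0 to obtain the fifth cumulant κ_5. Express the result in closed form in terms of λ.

M_X(t) = e^(λ*(e^(t) - 1))
K_X(t) = log M_X(t) = λ*(e^(t) - 1)
D^5[K](t) = λ*e^(t)

κ_5 = D^5[K](0) = λ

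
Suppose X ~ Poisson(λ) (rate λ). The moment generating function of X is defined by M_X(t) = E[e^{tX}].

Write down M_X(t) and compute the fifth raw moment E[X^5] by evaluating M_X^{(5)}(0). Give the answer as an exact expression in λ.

E[X^5] = M^(5)(0) = λ*(λ^4 + 10*λ^3 + 25*λ^2 + 15*λ + 1)

M_X(t) = e^(λ*(e^(t) - 1))
M^(5)(t) = (λ^5*e^(5*t)*e^(λ*e^(t)) + 10*λ^4*e^(4*t)*e^(λ*e^(t)) + 25*λ^3*e^(3*t)*e^(λ*e^(t)) + 15*λ^2*e^(2*t)*e^(λ*e^(t)) + λ*e^(t)*e^(λ*e^(t)))*e^(-λ)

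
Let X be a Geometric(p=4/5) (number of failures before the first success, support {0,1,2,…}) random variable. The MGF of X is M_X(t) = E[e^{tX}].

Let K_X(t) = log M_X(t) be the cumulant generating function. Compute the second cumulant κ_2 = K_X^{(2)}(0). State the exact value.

M_X(t) = 4/(5*(1 - e^(t)/5))
K_X(t) = log M_X(t) = -log(1 - e^(t)/5) - log(5) + 2*log(2)
K′(t) = -e^(t)/(e^(t) - 5)
K′′(t) = 5*e^(t)/(e^(2*t) - 10*e^(t) + 25)

κ_2 = K′′(0) = 5/16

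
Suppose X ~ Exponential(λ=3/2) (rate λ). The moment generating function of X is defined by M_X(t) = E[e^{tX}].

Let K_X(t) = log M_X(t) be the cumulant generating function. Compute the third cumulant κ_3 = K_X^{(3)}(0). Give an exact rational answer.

M_X(t) = 3/(2*(3/2 - t))
K_X(t) = log M_X(t) = -log(3/2 - t) - log(2) + log(3)
D^3[K](t) = -16/(8*t^3 - 36*t^2 + 54*t - 27)

κ_3 = D^3[K](0) = 16/27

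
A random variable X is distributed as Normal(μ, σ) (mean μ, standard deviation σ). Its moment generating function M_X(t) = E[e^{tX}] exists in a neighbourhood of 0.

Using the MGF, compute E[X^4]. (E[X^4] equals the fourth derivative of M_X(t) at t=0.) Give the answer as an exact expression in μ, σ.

M_X(t) = e^(μ*t + σ^2*t^2/2)
dM/dt = μ*e^(μ*t)*e^(σ^2*t^2/2) + σ^2*t*e^(μ*t)*e^(σ^2*t^2/2)
d^2M/dt^2 = μ^2*e^(μ*t)*e^(σ^2*t^2/2) + 2*μ*σ^2*t*e^(μ*t)*e^(σ^2*t^2/2) + σ^4*t^2*e^(μ*t)*e^(σ^2*t^2/2) + σ^2*e^(μ*t)*e^(σ^2*t^2/2)

E[X^4] = d^4M/dt^4 |_{t=0} = μ^4 + 6*μ^2*σ^2 + 3*σ^4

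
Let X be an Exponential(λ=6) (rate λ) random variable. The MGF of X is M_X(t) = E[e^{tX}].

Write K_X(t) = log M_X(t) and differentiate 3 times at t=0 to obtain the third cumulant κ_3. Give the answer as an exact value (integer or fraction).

κ_3 = K^(3)(0) = 1/108

M_X(t) = 6/(6 - t)
K_X(t) = log M_X(t) = -log(6 - t) + log(6)
K^(3)(t) = -2/(t^3 - 18*t^2 + 108*t - 216)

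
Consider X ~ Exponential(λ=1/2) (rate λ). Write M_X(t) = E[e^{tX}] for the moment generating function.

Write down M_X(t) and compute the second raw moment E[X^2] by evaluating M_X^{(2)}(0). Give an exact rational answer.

E[X^2] = d^2M/dt^2 |_{t=0} = 8

M_X(t) = 1/(2*(1/2 - t))
dM/dt = 2/(4*t^2 - 4*t + 1)
d^2M/dt^2 = -8/(8*t^3 - 12*t^2 + 6*t - 1)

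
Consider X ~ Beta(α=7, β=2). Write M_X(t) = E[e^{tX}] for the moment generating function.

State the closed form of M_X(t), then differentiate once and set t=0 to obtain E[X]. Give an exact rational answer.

M_X(t) = ₁F₁(7; 9; t)
dM/dt = 7*₁F₁(8; 10; t)/9

E[X] = dM/dt |_{t=0} = 7/9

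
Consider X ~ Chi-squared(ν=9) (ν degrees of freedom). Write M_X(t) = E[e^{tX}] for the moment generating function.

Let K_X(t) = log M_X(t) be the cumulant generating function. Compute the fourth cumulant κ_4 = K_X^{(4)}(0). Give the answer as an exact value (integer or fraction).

M_X(t) = (1 - 2*t)^(-9/2)
K_X(t) = log M_X(t) = -9*log(1 - 2*t)/2
K^(4)(t) = 432/(16*t^4 - 32*t^3 + 24*t^2 - 8*t + 1)

κ_4 = K^(4)(0) = 432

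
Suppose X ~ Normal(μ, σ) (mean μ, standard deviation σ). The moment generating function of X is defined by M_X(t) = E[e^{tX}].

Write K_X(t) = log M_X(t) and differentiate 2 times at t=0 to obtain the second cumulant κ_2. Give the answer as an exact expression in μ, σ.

κ_2 = d^2K/dt^2 |_{t=0} = σ^2

M_X(t) = e^(μ*t + σ^2*t^2/2)
K_X(t) = log M_X(t) = μ*t + σ^2*t^2/2
dK/dt = μ + σ^2*t
d^2K/dt^2 = σ^2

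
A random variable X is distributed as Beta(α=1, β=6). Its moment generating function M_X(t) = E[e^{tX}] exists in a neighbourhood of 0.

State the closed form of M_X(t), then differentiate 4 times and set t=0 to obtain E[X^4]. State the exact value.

E[X^4] = M^(4)(0) = 1/210

M_X(t) = ₁F₁(1; 7; t)
M^(4)(t) = ₁F₁(5; 11; t)/210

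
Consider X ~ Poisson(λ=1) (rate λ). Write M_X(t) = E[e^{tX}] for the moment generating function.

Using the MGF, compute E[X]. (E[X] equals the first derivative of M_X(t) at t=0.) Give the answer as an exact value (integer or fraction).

M_X(t) = e^(e^(t) - 1)
M^(1)(t) = e^(-1)*e^(t)*e^(e^(t))

E[X] = M^(1)(0) = 1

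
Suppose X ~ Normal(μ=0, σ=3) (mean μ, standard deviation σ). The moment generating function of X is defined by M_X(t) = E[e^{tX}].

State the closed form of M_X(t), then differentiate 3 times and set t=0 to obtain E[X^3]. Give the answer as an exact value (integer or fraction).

M_X(t) = e^(9*t^2/2)
dM/dt = 9*t*e^(9*t^2/2)
d^2M/dt^2 = 81*t^2*e^(9*t^2/2) + 9*e^(9*t^2/2)
d^3M/dt^3 = 729*t^3*e^(9*t^2/2) + 243*t*e^(9*t^2/2)

E[X^3] = d^3M/dt^3 |_{t=0} = 0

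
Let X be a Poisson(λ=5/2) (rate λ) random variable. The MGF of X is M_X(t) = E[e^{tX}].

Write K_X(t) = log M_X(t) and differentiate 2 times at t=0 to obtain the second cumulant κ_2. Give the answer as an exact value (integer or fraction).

M_X(t) = e^(5*e^(t)/2 - 5/2)
K_X(t) = log M_X(t) = 5*e^(t)/2 - 5/2
K^(2)(t) = 5*e^(t)/2

κ_2 = K^(2)(0) = 5/2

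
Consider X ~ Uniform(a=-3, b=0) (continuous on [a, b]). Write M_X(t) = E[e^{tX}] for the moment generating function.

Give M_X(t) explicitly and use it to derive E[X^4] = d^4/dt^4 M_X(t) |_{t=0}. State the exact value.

M_X(t) = (1 - e^(-3*t))/(3*t)
D^4[M](t) = (-27*t^4 - 36*t^3 - 36*t^2 - 24*t + 8*e^(3*t) - 8)*e^(-3*t)/t^5

E[X^4] = D^4[M](0) = 81/5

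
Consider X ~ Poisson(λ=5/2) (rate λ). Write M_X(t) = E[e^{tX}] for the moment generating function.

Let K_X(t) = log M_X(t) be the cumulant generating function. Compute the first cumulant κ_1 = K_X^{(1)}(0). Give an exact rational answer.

κ_1 = dK/dt |_{t=0} = 5/2

M_X(t) = e^(5*e^(t)/2 - 5/2)
K_X(t) = log M_X(t) = 5*e^(t)/2 - 5/2
dK/dt = 5*e^(t)/2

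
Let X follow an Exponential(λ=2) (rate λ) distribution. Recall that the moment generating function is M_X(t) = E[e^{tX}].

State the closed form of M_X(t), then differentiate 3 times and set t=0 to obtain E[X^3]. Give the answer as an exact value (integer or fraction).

E[X^3] = D^3[M](0) = 3/4

M_X(t) = 2/(2 - t)
D^3[M](t) = 12/(t^4 - 8*t^3 + 24*t^2 - 32*t + 16)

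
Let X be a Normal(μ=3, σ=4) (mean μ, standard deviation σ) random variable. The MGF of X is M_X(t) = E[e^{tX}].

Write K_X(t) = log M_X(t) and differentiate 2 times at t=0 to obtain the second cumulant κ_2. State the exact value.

M_X(t) = e^(8*t^2 + 3*t)
K_X(t) = log M_X(t) = 8*t^2 + 3*t
K^(2)(t) = 16

κ_2 = K^(2)(0) = 16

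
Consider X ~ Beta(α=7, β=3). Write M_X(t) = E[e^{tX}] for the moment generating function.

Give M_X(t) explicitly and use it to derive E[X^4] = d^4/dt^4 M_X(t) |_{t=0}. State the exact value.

M_X(t) = ₁F₁(7; 10; t)
D^4[M](t) = 42*₁F₁(11; 14; t)/143

E[X^4] = D^4[M](0) = 42/143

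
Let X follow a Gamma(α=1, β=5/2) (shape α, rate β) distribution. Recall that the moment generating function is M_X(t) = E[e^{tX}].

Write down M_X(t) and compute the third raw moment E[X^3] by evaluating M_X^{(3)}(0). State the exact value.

E[X^3] = M′′′(0) = 48/125

M_X(t) = 5/(2*(5/2 - t))
M′(t) = 10/(4*t^2 - 20*t + 25)
M′′(t) = -40/(8*t^3 - 60*t^2 + 150*t - 125)
M′′′(t) = 240/(16*t^4 - 160*t^3 + 600*t^2 - 1000*t + 625)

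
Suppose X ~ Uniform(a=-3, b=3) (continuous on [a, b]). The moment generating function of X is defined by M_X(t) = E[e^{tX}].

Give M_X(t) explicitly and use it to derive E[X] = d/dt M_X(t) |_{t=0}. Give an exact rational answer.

E[X] = M′(0) = 0

M_X(t) = (e^(3*t) - e^(-3*t))/(6*t)
M′(t) = (3*t*e^(6*t) + 3*t - e^(6*t) + 1)*e^(-3*t)/(6*t^2)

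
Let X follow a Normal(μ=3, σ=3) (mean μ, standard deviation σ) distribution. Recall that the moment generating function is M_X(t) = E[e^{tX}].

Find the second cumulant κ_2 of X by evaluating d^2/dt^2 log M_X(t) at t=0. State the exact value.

κ_2 = d^2K/dt^2 |_{t=0} = 9

M_X(t) = e^(9*t^2/2 + 3*t)
K_X(t) = log M_X(t) = 9*t^2/2 + 3*t
dK/dt = 9*t + 3
d^2K/dt^2 = 9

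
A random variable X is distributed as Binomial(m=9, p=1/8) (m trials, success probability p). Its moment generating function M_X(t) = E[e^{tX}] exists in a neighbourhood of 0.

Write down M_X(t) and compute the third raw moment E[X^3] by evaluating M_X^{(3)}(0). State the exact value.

M_X(t) = (e^(t)/8 + 7/8)^9

E[X^3] = D^3[M](0) = 351/64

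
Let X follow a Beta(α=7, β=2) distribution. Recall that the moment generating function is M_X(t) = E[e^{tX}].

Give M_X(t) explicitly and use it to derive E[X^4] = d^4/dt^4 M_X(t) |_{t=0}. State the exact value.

E[X^4] = M′′′′(0) = 14/33

M_X(t) = ₁F₁(7; 9; t)
M′(t) = 7*₁F₁(8; 10; t)/9
M′′(t) = 28*₁F₁(9; 11; t)/45
M′′′(t) = 28*₁F₁(10; 12; t)/55
M′′′′(t) = 14*₁F₁(11; 13; t)/33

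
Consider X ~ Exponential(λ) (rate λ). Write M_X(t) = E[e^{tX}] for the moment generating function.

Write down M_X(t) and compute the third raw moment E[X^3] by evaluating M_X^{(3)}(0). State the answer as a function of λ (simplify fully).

M_X(t) = λ/(λ - t)
dM/dt = λ/(λ^2 - 2*λ*t + t^2)
d^2M/dt^2 = -2*λ/(-λ^3 + 3*λ^2*t - 3*λ*t^2 + t^3)
d^3M/dt^3 = 6*λ/(λ^4 - 4*λ^3*t + 6*λ^2*t^2 - 4*λ*t^3 + t^4)

E[X^3] = d^3M/dt^3 |_{t=0} = 6/λ^3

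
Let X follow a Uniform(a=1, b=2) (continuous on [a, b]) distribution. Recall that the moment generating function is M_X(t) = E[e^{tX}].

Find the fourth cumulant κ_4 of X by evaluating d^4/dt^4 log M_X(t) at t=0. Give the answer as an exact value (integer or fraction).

M_X(t) = (e^(2*t) - e^(t))/t
K_X(t) = log M_X(t) = -log(t) + log(e^(2*t) - e^(t))
dK/dt = (2*t*e^(t) - t - e^(t) + 1)/(t*e^(t) - t)
d^2K/dt^2 = (-t^2*e^(t) + e^(2*t) - 2*e^(t) + 1)/(t^2*e^(2*t) - 2*t^2*e^(t) + t^2)
d^3K/dt^3 = (t^3*e^(2*t) + t^3*e^(t) - 2*e^(3*t) + 6*e^(2*t) - 6*e^(t) + 2)/(t^3*e^(3*t) - 3*t^3*e^(2*t) + 3*t^3*e^(t) - t^3)

κ_4 = d^4K/dt^4 |_{t=0} = -1/120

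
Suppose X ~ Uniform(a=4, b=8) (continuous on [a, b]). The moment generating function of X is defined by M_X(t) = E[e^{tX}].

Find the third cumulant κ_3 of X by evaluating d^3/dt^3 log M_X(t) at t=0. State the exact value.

κ_3 = d^3K/dt^3 |_{t=0} = 0

M_X(t) = (e^(8*t) - e^(4*t))/(4*t)
K_X(t) = log M_X(t) = -log(t) + log(e^(8*t) - e^(4*t)) - 2*log(2)
dK/dt = (8*t*e^(4*t) - 4*t - e^(4*t) + 1)/(t*e^(4*t) - t)
d^2K/dt^2 = (-16*t^2*e^(4*t) + e^(8*t) - 2*e^(4*t) + 1)/(t^2*e^(8*t) - 2*t^2*e^(4*t) + t^2)
d^3K/dt^3 = (64*t^3*e^(8*t) + 64*t^3*e^(4*t) - 2*e^(12*t) + 6*e^(8*t) - 6*e^(4*t) + 2)/(t^3*e^(12*t) - 3*t^3*e^(8*t) + 3*t^3*e^(4*t) - t^3)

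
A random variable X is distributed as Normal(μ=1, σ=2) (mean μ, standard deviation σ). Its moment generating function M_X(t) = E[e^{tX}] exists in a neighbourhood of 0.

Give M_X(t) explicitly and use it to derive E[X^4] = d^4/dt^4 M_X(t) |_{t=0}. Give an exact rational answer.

E[X^4] = d^4M/dt^4 |_{t=0} = 73

M_X(t) = e^(2*t^2 + t)
dM/dt = 4*t*e^(t)*e^(2*t^2) + e^(t)*e^(2*t^2)
d^2M/dt^2 = 16*t^2*e^(t)*e^(2*t^2) + 8*t*e^(t)*e^(2*t^2) + 5*e^(t)*e^(2*t^2)
d^3M/dt^3 = 64*t^3*e^(t)*e^(2*t^2) + 48*t^2*e^(t)*e^(2*t^2) + 60*t*e^(t)*e^(2*t^2) + 13*e^(t)*e^(2*t^2)
d^4M/dt^4 = 256*t^4*e^(t)*e^(2*t^2) + 256*t^3*e^(t)*e^(2*t^2) + 480*t^2*e^(t)*e^(2*t^2) + 208*t*e^(t)*e^(2*t^2) + 73*e^(t)*e^(2*t^2)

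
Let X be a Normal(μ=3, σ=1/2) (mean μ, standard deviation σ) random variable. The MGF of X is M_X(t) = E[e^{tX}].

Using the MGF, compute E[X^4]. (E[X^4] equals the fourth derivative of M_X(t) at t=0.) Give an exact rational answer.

E[X^4] = D^4[M](0) = 1515/16

M_X(t) = e^(t^2/8 + 3*t)
D^4[M](t) = t^4*e^(3*t)*e^(t^2/8)/256 + 3*t^3*e^(3*t)*e^(t^2/8)/16 + 111*t^2*e^(3*t)*e^(t^2/8)/32 + 117*t*e^(3*t)*e^(t^2/8)/4 + 1515*e^(3*t)*e^(t^2/8)/16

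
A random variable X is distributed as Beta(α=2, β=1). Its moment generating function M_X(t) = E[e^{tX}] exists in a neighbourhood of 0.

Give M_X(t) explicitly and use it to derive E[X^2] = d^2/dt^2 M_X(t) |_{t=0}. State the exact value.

M_X(t) = ₁F₁(2; 3; t)
D^2[M](t) = ₁F₁(4; 5; t)/2

E[X^2] = D^2[M](0) = 1/2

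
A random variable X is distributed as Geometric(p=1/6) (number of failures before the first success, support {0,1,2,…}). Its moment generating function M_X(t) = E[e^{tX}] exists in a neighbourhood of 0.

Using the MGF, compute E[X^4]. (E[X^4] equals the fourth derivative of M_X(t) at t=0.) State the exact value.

E[X^4] = M^(4)(0) = 19855

M_X(t) = 1/(6*(1 - 5*e^(t)/6))
M^(4)(t) = (-625*e^(4*t) - 8250*e^(3*t) - 9900*e^(2*t) - 1080*e^(t))/(3125*e^(5*t) - 18750*e^(4*t) + 45000*e^(3*t) - 54000*e^(2*t) + 32400*e^(t) - 7776)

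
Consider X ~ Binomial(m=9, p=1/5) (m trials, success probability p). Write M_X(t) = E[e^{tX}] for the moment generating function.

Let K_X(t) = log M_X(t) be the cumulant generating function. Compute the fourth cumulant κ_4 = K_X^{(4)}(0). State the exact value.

M_X(t) = (e^(t)/5 + 4/5)^9
K_X(t) = log M_X(t) = 9*log(e^(t)/5 + 4/5)
K′(t) = 9*e^(t)/(e^(t) + 4)
K′′(t) = 36*e^(t)/(e^(2*t) + 8*e^(t) + 16)
K′′′(t) = (-36*e^(2*t) + 144*e^(t))/(e^(3*t) + 12*e^(2*t) + 48*e^(t) + 64)
K′′′′(t) = (36*e^(3*t) - 576*e^(2*t) + 576*e^(t))/(e^(4*t) + 16*e^(3*t) + 96*e^(2*t) + 256*e^(t) + 256)

κ_4 = K′′′′(0) = 36/625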